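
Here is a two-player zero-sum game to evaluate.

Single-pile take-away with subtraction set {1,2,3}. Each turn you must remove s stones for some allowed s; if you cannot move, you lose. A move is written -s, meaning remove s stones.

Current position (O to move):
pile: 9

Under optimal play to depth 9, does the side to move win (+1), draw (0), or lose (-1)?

p1 O@[9]: -1[8]+1* -2[7]-1 -3[6]-1
p2 X@[8]: -1[7]-1* -2[6]-1 -3[5]-1
p3 O@[7]: -1[6]-1 -2[5]-1 -3[4]+1*
p4 X@[4]: -1[3]-1* -2[2]-1 -3[1]-1
p5 O@[3]: -1[2]-1 -2[1]-1 -3[0]+1*
p6 X@[0] terminal -1; root [9] d9

value(9, O) = +1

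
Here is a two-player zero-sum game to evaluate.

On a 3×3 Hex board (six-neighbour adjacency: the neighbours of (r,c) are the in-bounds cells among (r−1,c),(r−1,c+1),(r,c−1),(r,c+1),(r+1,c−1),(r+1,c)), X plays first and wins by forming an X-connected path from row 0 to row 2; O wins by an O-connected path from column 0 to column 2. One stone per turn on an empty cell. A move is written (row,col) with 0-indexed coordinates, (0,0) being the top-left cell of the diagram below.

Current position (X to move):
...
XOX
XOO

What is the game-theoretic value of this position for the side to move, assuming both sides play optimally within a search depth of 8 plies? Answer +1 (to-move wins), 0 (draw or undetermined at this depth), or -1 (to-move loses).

[.../XOX/XOO] X move#1: (0,0):+1/X../XOX/XOO*, (0,1):+1/.X./XOX/XOO, (0,2):+1/..X/XOX/XOO
[X../XOX/XOO] end (terminal -1, O#2); searched .../XOX/XOO to 8

value(.../XOX/XOO, X) = +1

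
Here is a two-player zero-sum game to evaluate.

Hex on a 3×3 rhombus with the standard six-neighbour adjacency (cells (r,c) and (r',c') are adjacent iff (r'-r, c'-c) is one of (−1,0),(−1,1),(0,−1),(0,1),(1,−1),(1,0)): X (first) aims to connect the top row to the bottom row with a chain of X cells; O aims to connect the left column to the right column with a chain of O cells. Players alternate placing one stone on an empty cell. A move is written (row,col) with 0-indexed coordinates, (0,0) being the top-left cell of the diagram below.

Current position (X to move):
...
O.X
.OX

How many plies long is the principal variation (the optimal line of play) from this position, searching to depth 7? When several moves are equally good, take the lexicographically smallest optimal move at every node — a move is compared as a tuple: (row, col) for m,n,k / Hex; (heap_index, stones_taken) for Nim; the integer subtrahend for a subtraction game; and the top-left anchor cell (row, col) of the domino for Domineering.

ply 1, X at .../O.X/.OX | (0,0)=-1→X../O.X/.OX; (0,1)=+1→.X./O.X/.OX*; (0,2)=+1→..X/O.X/.OX; (1,1)=+1→.../OXX/.OX; (2,0)=-1→.../O.X/XOX
ply 2, O at .X./O.X/.OX | (0,0)=-1→OX./O.X/.OX*; (0,2)=-1→.XO/O.X/.OX; (1,1)=-1→.X./OOX/.OX; (2,0)=-1→.X./O.X/OOX
ply 3, X at OX./O.X/.OX | (0,2)=+1→OXX/O.X/.OX*; (1,1)=+1→OX./OXX/.OX; (2,0)=+1→OX./O.X/XOX
ply 4: OXX/O.X/.OX is terminal -1 (O); from .../O.X/.OX depth 7

PV length from [.../O.X/.OX]: 3 plies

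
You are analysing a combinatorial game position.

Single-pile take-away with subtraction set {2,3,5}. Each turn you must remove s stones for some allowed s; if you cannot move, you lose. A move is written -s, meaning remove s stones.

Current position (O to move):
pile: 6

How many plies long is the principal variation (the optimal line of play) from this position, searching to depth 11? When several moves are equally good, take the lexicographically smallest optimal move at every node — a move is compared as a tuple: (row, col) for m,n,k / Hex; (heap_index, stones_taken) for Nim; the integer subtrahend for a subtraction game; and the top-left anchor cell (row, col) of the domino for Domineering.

[6] O move#1: -2:-1/4, -3:-1/3, -5:+1/1*
[1] end (terminal -1, X#2); searched 6 to 11

PV length from [6]: 1 ply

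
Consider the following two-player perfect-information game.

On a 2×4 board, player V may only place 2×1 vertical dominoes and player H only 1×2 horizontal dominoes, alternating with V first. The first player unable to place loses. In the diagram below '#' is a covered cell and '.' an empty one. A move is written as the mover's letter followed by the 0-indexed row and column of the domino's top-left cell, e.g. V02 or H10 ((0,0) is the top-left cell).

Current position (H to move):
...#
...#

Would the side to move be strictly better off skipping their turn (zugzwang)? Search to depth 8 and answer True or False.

[...#/...#] H move#1: H00:+1/##.#/...#*, H01:+1/.###/...#, H10:+1/...#/##.#, H11:+1/...#/.###
[##.#/...#] V move#2: V02:-1/####/..##*
[####/..##] H move#3: H10:+1/####/####*
[####/####] end (terminal -1, V#4); searched ...#/...# to 8
suppose H passes — search the same position with V to move:
pass> [...#/...#] V move#1: V00:-1/#..#/#..#, V01:+1/.#.#/.#.#*, V02:-1/..##/..##
pass> [.#.#/.#.#] end (terminal -1, H#2); searched ...#/...# to 8
for H: play +1, pass -1

zugzwang(...#/...#, H) = False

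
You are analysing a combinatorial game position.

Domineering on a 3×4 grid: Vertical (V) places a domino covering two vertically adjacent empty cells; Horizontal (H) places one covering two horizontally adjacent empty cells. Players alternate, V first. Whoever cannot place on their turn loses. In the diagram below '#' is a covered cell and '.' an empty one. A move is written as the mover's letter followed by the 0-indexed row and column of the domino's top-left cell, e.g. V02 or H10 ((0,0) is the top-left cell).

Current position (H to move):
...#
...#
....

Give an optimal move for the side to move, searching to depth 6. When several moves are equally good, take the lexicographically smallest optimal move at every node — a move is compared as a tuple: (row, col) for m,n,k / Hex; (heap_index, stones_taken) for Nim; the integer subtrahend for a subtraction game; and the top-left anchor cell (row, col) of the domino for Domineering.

[...#/...#/....] H move#1: H00:-1/##.#/...#/...., H01:-1/.###/...#/...., H10:+1/...#/##.#/....*, H11:+1/...#/.###/...., H20:-1/...#/...#/##.., H21:-1/...#/...#/.##., H22:-1/...#/...#/..##
[...#/##.#/....] V move#2: V02:-1/..##/####/....*, V12:-1/...#/####/..#.
[..##/####/....] H move#3: H00:+1/####/####/....*, H20:+1/..##/####/##.., H21:+1/..##/####/.##., H22:+1/..##/####/..##
[####/####/....] end (terminal -1, V#4); searched ...#/...#/.... to 6

H's best at [...#/...#/....]: H10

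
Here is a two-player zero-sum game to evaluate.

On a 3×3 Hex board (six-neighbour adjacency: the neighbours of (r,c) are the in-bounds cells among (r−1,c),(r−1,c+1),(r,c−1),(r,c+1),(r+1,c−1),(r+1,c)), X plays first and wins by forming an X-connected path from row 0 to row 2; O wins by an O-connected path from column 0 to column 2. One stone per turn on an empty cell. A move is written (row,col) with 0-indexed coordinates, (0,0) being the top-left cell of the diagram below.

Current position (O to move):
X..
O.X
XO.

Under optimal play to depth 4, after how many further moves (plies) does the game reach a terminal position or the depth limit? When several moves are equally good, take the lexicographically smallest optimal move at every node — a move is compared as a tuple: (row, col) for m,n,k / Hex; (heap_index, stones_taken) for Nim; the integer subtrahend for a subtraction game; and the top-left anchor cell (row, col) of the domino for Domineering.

PV length from [X../O.X/XO.]: 3 plies

p1 O@[X../O.X/XO.]: (0,1)[XO./O.X/XO.]-1 (0,2)[X.O/O.X/XO.]+1* (1,1)[X../OOX/XO.]+1 (2,2)[X../O.X/XOO]-1
p2 X@[X.O/O.X/XO.]: (0,1)[XXO/O.X/XO.]-1* (1,1)[X.O/OXX/XO.]-1 (2,2)[X.O/O.X/XOX]-1
p3 O@[XXO/O.X/XO.]: (1,1)[XXO/OOX/XO.]+1* (2,2)[XXO/O.X/XOO]-1
p4 X@[XXO/OOX/XO.] terminal -1; root [X../O.X/XO.] d4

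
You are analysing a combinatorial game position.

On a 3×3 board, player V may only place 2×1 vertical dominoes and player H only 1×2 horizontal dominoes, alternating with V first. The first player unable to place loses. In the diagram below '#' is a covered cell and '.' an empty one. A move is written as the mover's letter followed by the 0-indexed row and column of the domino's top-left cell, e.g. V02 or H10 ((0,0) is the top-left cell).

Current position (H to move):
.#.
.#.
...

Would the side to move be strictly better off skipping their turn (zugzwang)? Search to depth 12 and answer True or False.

zugzwang(.#./.#./..., H) = False

[.#./.#./...] H move#1: H20:-1/.#./.#./##.*, H21:-1/.#./.#./.##
[.#./.#./##.] V move#2: V00:+1/##./##./##.*, V02:+1/.##/.##/##., V12:+1/.#./.##/###
[##./##./##.] end (terminal -1, H#3); searched .#./.#./... to 12
suppose H passes — search the same position with V to move:
pass> [.#./.#./...] V move#1: V00:+1/##./##./...*, V02:+1/.##/.##/..., V10:+1/.#./##./#.., V12:+1/.#./.##/..#
pass> [##./##./...] H move#2: H20:-1/##./##./##.*, H21:-1/##./##./.##
pass> [##./##./##.] V move#3: V02:+1/###/###/##.*, V12:+1/##./###/###
pass> [###/###/##.] end (terminal -1, H#4); searched .#./.#./... to 12
for H: play -1, pass -1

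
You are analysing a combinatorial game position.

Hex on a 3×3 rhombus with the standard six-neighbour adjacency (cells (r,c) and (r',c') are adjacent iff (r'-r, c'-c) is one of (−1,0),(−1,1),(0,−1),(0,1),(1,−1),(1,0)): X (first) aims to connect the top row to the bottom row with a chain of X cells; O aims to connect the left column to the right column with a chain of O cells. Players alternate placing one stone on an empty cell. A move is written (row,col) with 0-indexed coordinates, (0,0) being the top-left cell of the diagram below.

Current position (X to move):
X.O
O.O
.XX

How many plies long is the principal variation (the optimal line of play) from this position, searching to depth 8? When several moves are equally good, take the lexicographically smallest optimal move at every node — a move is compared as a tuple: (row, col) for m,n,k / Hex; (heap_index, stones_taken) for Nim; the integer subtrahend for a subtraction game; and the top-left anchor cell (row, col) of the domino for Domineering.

PV length from [X.O/O.O/.XX]: 2 plies

[X.O/O.O/.XX] X move#1: (0,1):-1/XXO/O.O/.XX*, (1,1):-1/X.O/OXO/.XX, (2,0):-1/X.O/O.O/XXX
[XXO/O.O/.XX] O move#2: (1,1):+1/XXO/OOO/.XX*, (2,0):-1/XXO/O.O/OXX
[XXO/OOO/.XX] end (terminal -1, X#3); searched X.O/O.O/.XX to 8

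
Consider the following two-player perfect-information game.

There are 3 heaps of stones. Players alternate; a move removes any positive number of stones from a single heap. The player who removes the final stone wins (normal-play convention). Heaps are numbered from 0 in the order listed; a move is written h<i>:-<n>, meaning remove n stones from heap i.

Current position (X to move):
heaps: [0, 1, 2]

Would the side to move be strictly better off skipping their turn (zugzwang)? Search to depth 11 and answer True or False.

p1 X@[(0,1,2)]: h1:-1[(0,0,2)]-1 h2:-1[(0,1,1)]+1* h2:-2[(0,1,0)]-1
p2 O@[(0,1,1)]: h1:-1[(0,0,1)]-1* h2:-1[(0,1,0)]-1
p3 X@[(0,0,1)]: h2:-1[(0,0,0)]+1*
p4 O@[(0,0,0)] terminal -1; root [(0,1,2)] d11
pass branch (O moves first from the same position):
  | p1 O@[(0,1,2)]: h1:-1[(0,0,2)]-1 h2:-1[(0,1,1)]+1* h2:-2[(0,1,0)]-1
  | p2 X@[(0,1,1)]: h1:-1[(0,0,1)]-1* h2:-1[(0,1,0)]-1
  | p3 O@[(0,0,1)]: h2:-1[(0,0,0)]+1*
  | p4 X@[(0,0,0)] terminal -1; root [(0,1,2)] d11
X moving scores +1; X passing scores -1

zugzwang((0,1,2), X) = False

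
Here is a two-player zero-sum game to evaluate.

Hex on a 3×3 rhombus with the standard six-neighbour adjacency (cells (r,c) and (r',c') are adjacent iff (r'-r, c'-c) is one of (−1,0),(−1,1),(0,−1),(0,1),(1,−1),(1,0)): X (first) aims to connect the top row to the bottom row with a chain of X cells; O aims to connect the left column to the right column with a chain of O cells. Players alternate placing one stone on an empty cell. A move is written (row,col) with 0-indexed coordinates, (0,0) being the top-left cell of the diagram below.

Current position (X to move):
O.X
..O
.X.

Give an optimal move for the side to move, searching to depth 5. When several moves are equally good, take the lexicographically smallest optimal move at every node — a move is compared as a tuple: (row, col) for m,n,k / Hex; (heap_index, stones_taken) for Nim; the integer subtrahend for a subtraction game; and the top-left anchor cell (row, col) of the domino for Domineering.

[O.X/..O/.X.] X move#1: (0,1):-1/OXX/..O/.X., (1,0):-1/O.X/X.O/.X., (1,1):+1/O.X/.XO/.X.*, (2,0):-1/O.X/..O/XX., (2,2):-1/O.X/..O/.XX
[O.X/.XO/.X.] end (terminal -1, O#2); searched O.X/..O/.X. to 5

X's best at [O.X/..O/.X.]: (1,1)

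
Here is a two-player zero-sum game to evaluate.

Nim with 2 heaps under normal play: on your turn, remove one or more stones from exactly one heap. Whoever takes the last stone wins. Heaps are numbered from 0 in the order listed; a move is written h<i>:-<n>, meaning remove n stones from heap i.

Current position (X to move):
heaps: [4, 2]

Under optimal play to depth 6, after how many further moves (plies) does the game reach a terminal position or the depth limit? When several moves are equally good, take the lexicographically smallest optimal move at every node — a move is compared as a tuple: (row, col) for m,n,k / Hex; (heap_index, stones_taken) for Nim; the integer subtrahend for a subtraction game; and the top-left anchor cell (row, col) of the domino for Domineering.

ply 1, X at (4,2) | h0:-1=-1→(3,2); h0:-2=+1→(2,2)*; h0:-3=-1→(1,2); h0:-4=-1→(0,2); h1:-1=-1→(4,1); h1:-2=-1→(4,0)
ply 2, O at (2,2) | h0:-1=-1→(1,2)*; h0:-2=-1→(0,2); h1:-1=-1→(2,1); h1:-2=-1→(2,0)
ply 3, X at (1,2) | h0:-1=-1→(0,2); h1:-1=+1→(1,1)*; h1:-2=-1→(1,0)
ply 4, O at (1,1) | h0:-1=-1→(0,1)*; h1:-1=-1→(1,0)
ply 5, X at (0,1) | h1:-1=+1→(0,0)*
ply 6: (0,0) is terminal -1 (O); from (4,2) depth 6

PV length from [(4,2)]: 5 plies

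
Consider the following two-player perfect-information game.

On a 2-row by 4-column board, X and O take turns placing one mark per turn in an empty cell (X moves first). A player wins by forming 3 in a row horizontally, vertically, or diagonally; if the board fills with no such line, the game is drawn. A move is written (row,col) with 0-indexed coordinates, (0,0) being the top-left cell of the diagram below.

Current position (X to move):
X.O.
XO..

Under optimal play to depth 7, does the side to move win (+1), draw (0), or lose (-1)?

p1 X@[X.O./XO..]: (0,1)[XXO./XO..]+0* (0,3)[X.OX/XO..]+0 (1,2)[X.O./XOX.]+0 (1,3)[X.O./XO.X]+0
p2 O@[XXO./XO..]: (0,3)[XXOO/XO..]+0* (1,2)[XXO./XOO.]+0 (1,3)[XXO./XO.O]+0
p3 X@[XXOO/XO..]: (1,2)[XXOO/XOX.]+0* (1,3)[XXOO/XO.X]+0
p4 O@[XXOO/XOX.]: (1,3)[XXOO/XOXO]+0*
p5 X@[XXOO/XOXO] terminal +0; root [X.O./XO..] d7

value(X.O./XO.., X) = 0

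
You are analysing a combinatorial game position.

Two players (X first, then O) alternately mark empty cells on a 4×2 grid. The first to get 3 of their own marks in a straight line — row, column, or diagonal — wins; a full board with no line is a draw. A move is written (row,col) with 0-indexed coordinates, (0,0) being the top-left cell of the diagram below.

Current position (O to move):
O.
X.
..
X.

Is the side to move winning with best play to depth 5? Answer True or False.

O winning at [O./X./../X.]: False

ply 1, O at O./X./../X. | (0,1)=-1→OO/X./../X.; (1,1)=-1→O./XO/../X.; (2,0)=+0→O./X./O./X.*; (2,1)=-1→O./X./.O/X.; (3,1)=-1→O./X./../XO
ply 2, X at O./X./O./X. | (0,1)=+0→OX/X./O./X.*; (1,1)=+0→O./XX/O./X.; (2,1)=+0→O./X./OX/X.; (3,1)=+0→O./X./O./XX
ply 3, O at OX/X./O./X. | (1,1)=+0→OX/XO/O./X.*; (2,1)=+0→OX/X./OO/X.; (3,1)=+0→OX/X./O./XO
ply 4, X at OX/XO/O./X. | (2,1)=+0→OX/XO/OX/X.*; (3,1)=+0→OX/XO/O./XX
ply 5, O at OX/XO/OX/X. | (3,1)=+0→OX/XO/OX/XO*
ply 6: OX/XO/OX/XO is terminal +0 (X); from O./X./../X. depth 5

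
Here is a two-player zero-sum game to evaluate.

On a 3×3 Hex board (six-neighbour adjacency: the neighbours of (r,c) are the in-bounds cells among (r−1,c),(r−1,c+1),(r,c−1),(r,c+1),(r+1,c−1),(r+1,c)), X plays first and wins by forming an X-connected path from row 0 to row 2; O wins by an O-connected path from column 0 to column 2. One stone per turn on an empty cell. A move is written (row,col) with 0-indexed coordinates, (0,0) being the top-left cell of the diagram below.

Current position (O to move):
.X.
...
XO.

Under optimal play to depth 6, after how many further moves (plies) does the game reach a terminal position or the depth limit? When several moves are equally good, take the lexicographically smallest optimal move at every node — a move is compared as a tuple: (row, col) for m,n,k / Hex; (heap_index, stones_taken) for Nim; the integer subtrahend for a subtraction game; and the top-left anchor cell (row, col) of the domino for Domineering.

[.X./.../XO.] O move#1: (0,0):-1/OX./.../XO.*, (0,2):-1/.XO/.../XO., (1,0):-1/.X./O../XO., (1,1):-1/.X./.O./XO., (1,2):-1/.X./..O/XO., (2,2):-1/.X./.../XOO
[OX./.../XO.] X move#2: (0,2):+1/OXX/.../XO.*, (1,0):+1/OX./X../XO., (1,1):+1/OX./.X./XO., (1,2):+1/OX./..X/XO., (2,2):+1/OX./.../XOX
[OXX/.../XO.] O move#3: (1,0):-1/OXX/O../XO.*, (1,1):-1/OXX/.O./XO., (1,2):-1/OXX/..O/XO., (2,2):-1/OXX/.../XOO
[OXX/O../XO.] X move#4: (1,1):+1/OXX/OX./XO.*, (1,2):+1/OXX/O.X/XO., (2,2):+1/OXX/O../XOX
[OXX/OX./XO.] end (terminal -1, O#5); searched .X./.../XO. to 6

PV length from [.X./.../XO.]: 4 plies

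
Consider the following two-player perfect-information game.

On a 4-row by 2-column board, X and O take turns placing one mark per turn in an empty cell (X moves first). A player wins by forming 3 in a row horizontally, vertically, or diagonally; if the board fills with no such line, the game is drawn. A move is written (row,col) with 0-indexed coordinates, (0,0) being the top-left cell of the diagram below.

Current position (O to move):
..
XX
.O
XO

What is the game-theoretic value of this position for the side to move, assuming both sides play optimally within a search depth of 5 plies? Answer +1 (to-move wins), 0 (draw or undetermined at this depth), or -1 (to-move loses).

value(../XX/.O/XO, O) = 0

[../XX/.O/XO] O move#1: (0,0):-1/O./XX/.O/XO, (0,1):-1/.O/XX/.O/XO, (2,0):+0/../XX/OO/XO*
[../XX/OO/XO] X move#2: (0,0):+0/X./XX/OO/XO*, (0,1):+0/.X/XX/OO/XO
[X./XX/OO/XO] O move#3: (0,1):+0/XO/XX/OO/XO*
[XO/XX/OO/XO] end (terminal +0, X#4); searched ../XX/.O/XO to 5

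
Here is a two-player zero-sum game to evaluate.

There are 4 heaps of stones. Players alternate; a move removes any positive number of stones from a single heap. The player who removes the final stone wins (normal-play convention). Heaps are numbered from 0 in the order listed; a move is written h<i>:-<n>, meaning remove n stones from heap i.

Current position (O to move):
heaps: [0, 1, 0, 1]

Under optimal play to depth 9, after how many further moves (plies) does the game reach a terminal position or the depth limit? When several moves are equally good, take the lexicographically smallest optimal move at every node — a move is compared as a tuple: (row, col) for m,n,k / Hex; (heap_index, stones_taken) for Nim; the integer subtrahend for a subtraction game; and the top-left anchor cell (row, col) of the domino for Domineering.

PV length from [(0,1,0,1)]: 2 plies

[(0,1,0,1)] O move#1: h1:-1:-1/(0,0,0,1)*, h3:-1:-1/(0,1,0,0)
[(0,0,0,1)] X move#2: h3:-1:+1/(0,0,0,0)*
[(0,0,0,0)] end (terminal -1, O#3); searched (0,1,0,1) to 9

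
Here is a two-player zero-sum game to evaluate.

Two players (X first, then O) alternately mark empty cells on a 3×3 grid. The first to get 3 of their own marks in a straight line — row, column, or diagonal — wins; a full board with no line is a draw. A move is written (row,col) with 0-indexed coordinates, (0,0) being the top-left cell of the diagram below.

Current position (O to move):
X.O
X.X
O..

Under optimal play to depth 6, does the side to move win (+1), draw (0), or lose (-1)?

ply 1, O at X.O/X.X/O.. | (0,1)=-1→XOO/X.X/O..; (1,1)=+1→X.O/XOX/O..*; (2,1)=-1→X.O/X.X/OO.; (2,2)=-1→X.O/X.X/O.O
ply 2: X.O/XOX/O.. is terminal -1 (X); from X.O/X.X/O.. depth 6

value(X.O/X.X/O.., O) = +1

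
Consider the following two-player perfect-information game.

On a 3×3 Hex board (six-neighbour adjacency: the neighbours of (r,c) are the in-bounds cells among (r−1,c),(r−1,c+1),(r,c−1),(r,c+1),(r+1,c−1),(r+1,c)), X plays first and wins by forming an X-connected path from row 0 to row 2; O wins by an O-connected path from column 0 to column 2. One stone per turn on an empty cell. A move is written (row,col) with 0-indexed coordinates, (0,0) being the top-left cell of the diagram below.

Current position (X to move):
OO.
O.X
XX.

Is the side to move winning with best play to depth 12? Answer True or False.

X winning at [OO./O.X/XX.]: True

[OO./O.X/XX.] X move#1: (0,2):+1/OOX/O.X/XX.*, (1,1):-1/OO./OXX/XX., (2,2):-1/OO./O.X/XXX
[OOX/O.X/XX.] end (terminal -1, O#2); searched OO./O.X/XX. to 12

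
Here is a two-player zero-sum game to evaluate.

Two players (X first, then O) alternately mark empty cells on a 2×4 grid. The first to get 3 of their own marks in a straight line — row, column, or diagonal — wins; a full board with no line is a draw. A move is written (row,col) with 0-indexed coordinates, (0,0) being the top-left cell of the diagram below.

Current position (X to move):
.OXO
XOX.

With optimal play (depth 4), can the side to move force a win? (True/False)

p1 X@[.OXO/XOX.]: (0,0)[XOXO/XOX.]+0* (1,3)[.OXO/XOXX]+0
p2 O@[XOXO/XOX.]: (1,3)[XOXO/XOXO]+0*
p3 X@[XOXO/XOXO] terminal +0; root [.OXO/XOX.] d4

X winning at [.OXO/XOX.]: False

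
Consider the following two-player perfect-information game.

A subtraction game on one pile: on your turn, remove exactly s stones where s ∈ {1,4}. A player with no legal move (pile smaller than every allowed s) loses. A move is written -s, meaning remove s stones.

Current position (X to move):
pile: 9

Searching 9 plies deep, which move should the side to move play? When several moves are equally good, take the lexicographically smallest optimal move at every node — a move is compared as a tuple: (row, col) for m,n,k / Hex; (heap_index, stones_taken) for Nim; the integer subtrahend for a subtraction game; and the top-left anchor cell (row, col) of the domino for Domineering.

[9] X move#1: -1:-1/8, -4:+1/5*
[5] O move#2: -1:-1/4*, -4:-1/1
[4] X move#3: -1:-1/3, -4:+1/0*
[0] end (terminal -1, O#4); searched 9 to 9

X's best at [9]: -4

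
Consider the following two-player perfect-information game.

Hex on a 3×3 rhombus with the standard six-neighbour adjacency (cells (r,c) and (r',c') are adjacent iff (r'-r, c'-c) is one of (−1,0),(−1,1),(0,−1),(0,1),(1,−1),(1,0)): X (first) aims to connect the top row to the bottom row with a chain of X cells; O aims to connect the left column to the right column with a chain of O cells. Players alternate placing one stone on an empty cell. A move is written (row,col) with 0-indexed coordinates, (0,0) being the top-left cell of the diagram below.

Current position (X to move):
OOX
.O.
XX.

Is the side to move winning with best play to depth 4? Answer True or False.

X winning at [OOX/.O./XX.]: True

p1 X@[OOX/.O./XX.]: (1,0)[OOX/XO./XX.]-1 (1,2)[OOX/.OX/XX.]+1* (2,2)[OOX/.O./XXX]-1
p2 O@[OOX/.OX/XX.] terminal -1; root [OOX/.O./XX.] d4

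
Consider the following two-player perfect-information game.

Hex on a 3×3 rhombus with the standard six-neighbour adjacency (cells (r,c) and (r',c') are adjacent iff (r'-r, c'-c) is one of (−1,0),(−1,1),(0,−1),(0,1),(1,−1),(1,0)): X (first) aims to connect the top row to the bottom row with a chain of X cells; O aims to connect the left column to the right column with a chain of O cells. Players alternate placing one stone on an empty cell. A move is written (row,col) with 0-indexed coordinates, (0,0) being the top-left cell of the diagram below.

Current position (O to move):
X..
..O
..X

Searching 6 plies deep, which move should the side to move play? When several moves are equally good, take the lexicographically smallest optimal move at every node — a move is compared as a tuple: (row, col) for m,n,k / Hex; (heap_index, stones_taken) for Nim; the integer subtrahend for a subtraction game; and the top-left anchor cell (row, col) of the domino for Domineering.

ply 1, O at X../..O/..X | (0,1)=-1→XO./..O/..X; (0,2)=-1→X.O/..O/..X; (1,0)=-1→X../O.O/..X; (1,1)=+1→X../.OO/..X*; (2,0)=+1→X../..O/O.X; (2,1)=-1→X../..O/.OX
ply 2, X at X../.OO/..X | (0,1)=-1→XX./.OO/..X*; (0,2)=-1→X.X/.OO/..X; (1,0)=-1→X../XOO/..X; (2,0)=-1→X../.OO/X.X; (2,1)=-1→X../.OO/.XX
ply 3, O at XX./.OO/..X | (0,2)=+1→XXO/.OO/..X*; (1,0)=+1→XX./OOO/..X; (2,0)=+1→XX./.OO/O.X; (2,1)=+1→XX./.OO/.OX
ply 4, X at XXO/.OO/..X | (1,0)=-1→XXO/XOO/..X*; (2,0)=-1→XXO/.OO/X.X; (2,1)=-1→XXO/.OO/.XX
ply 5, O at XXO/XOO/..X | (2,0)=+1→XXO/XOO/O.X*; (2,1)=-1→XXO/XOO/.OX
ply 6: XXO/XOO/O.X is terminal -1 (X); from X../..O/..X depth 6

O's best at [X../..O/..X]: (1,1)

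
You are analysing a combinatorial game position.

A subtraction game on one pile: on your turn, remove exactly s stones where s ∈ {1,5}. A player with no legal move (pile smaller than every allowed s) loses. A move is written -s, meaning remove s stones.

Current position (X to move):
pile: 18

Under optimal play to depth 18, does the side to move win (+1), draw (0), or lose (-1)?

p1 X@[18]: -1[17]-1* -5[13]-1
p2 O@[17]: -1[16]+1* -5[12]+1
p3 X@[16]: -1[15]-1* -5[11]-1
p4 O@[15]: -1[14]+1* -5[10]+1
p5 X@[14]: -1[13]-1* -5[9]-1
p6 O@[13]: -1[12]+1* -5[8]+1
p7 X@[12]: -1[11]-1* -5[7]-1
p8 O@[11]: -1[10]+1* -5[6]+1
p9 X@[10]: -1[9]-1* -5[5]-1
p10 O@[9]: -1[8]+1* -5[4]+1
p11 X@[8]: -1[7]-1* -5[3]-1
p12 O@[7]: -1[6]+1* -5[2]+1
p13 X@[6]: -1[5]-1* -5[1]-1
p14 O@[5]: -1[4]+1* -5[0]+1
p15 X@[4]: -1[3]-1*
p16 O@[3]: -1[2]+1*
p17 X@[2]: -1[1]-1*
p18 O@[1]: -1[0]+1*
p19 X@[0] terminal -1; root [18] d18

value(18, X) = -1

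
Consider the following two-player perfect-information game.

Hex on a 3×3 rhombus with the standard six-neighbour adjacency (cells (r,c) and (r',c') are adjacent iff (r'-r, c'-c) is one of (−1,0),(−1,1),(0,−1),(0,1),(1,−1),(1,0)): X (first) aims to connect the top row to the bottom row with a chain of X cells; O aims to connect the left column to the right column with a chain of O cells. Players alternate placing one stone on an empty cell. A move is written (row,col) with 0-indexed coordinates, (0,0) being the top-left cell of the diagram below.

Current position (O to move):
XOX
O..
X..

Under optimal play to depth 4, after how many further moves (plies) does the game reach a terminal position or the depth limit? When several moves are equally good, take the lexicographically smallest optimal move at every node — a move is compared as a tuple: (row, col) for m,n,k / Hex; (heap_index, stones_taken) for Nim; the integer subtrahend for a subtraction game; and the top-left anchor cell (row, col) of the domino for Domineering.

ply 1, O at XOX/O../X.. | (1,1)=-1→XOX/OO./X..*; (1,2)=-1→XOX/O.O/X..; (2,1)=-1→XOX/O../XO.; (2,2)=-1→XOX/O../X.O
ply 2, X at XOX/OO./X.. | (1,2)=+1→XOX/OOX/X..*; (2,1)=-1→XOX/OO./XX.; (2,2)=-1→XOX/OO./X.X
ply 3, O at XOX/OOX/X.. | (2,1)=-1→XOX/OOX/XO.*; (2,2)=-1→XOX/OOX/X.O
ply 4, X at XOX/OOX/XO. | (2,2)=+1→XOX/OOX/XOX*
ply 5: XOX/OOX/XOX is terminal -1 (O); from XOX/O../X.. depth 4

PV length from [XOX/O../X..]: 4 plies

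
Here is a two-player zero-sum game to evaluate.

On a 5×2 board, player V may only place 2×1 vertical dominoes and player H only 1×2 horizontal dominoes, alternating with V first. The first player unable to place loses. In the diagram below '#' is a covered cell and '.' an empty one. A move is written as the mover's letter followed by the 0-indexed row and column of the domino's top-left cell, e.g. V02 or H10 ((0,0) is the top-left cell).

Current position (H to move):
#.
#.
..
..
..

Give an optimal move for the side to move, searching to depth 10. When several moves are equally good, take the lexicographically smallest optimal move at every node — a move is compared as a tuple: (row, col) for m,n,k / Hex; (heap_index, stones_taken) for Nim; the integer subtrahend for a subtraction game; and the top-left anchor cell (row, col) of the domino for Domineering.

[#./#./../../..] H move#1: H20:-1/#./#./##/../.., H30:+1/#./#./../##/..*, H40:-1/#./#./../../##
[#./#./../##/..] V move#2: V01:-1/##/##/../##/..*, V11:-1/#./##/.#/##/..
[##/##/../##/..] H move#3: H20:+1/##/##/##/##/..*, H40:+1/##/##/../##/##
[##/##/##/##/..] end (terminal -1, V#4); searched #./#./../../.. to 10

H's best at [#./#./../../..]: H30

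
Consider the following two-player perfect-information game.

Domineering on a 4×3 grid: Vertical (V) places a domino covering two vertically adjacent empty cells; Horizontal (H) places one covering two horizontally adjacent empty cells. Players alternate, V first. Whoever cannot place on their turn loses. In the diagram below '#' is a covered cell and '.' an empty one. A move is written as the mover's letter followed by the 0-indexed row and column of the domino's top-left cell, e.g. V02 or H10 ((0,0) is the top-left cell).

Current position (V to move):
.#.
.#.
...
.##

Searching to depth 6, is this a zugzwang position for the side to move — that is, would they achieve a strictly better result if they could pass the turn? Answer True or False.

zugzwang(.#./.#./.../.##, V) = False

[.#./.#./.../.##] V move#1: V00:+1/##./##./.../.##*, V02:+1/.##/.##/.../.##, V10:+1/.#./##./#../.##, V12:+1/.#./.##/..#/.##, V20:+1/.#./.#./#../###
[##./##./.../.##] H move#2: H20:-1/##./##./##./.##*, H21:-1/##./##./.##/.##
[##./##./##./.##] V move#3: V02:+1/###/###/##./.##*, V12:+1/##./###/###/.##
[###/###/##./.##] end (terminal -1, H#4); searched .#./.#./.../.## to 6
pass branch (H moves first from the same position):
  | [.#./.#./.../.##] H move#1: H20:-1/.#./.#./##./.##*, H21:-1/.#./.#./.##/.##
  | [.#./.#./##./.##] V move#2: V00:+1/##./##./##./.##*, V02:+1/.##/.##/##./.##, V12:+1/.#./.##/###/.##
  | [##./##./##./.##] end (terminal -1, H#3); searched .#./.#./.../.## to 6
V moving scores +1; V passing scores +1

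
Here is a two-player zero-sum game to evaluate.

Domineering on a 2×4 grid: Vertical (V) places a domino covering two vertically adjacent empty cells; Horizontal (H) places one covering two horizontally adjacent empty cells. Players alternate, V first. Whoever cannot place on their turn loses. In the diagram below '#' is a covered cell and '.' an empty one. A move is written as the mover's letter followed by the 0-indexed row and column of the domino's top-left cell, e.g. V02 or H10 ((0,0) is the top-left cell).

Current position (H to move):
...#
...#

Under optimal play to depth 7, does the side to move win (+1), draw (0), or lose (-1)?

value(...#/...#, H) = +1

p1 H@[...#/...#]: H00[##.#/...#]+1* H01[.###/...#]+1 H10[...#/##.#]+1 H11[...#/.###]+1
p2 V@[##.#/...#]: V02[####/..##]-1*
p3 H@[####/..##]: H10[####/####]+1*
p4 V@[####/####] terminal -1; root [...#/...#] d7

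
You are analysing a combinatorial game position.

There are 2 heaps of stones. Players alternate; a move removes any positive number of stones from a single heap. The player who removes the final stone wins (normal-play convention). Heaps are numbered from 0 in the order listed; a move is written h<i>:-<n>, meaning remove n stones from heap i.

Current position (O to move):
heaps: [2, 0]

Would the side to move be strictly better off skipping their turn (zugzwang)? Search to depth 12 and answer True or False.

[(2,0)] O move#1: h0:-1:-1/(1,0), h0:-2:+1/(0,0)*
[(0,0)] end (terminal -1, X#2); searched (2,0) to 12
suppose O passes — search the same position with X to move:
pass> [(2,0)] X move#1: h0:-1:-1/(1,0), h0:-2:+1/(0,0)*
pass> [(0,0)] end (terminal -1, O#2); searched (2,0) to 12
for O: play +1, pass -1

zugzwang((2,0), O) = False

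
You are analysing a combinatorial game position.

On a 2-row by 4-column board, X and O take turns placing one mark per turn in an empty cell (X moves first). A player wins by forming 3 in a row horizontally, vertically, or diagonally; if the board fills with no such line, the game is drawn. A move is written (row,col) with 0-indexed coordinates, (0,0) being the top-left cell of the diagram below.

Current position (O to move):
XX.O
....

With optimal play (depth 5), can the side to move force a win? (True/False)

[XX.O/....] O move#1: (0,2):+0/XXOO/....*, (1,0):-1/XX.O/O..., (1,1):-1/XX.O/.O.., (1,2):-1/XX.O/..O., (1,3):-1/XX.O/...O
[XXOO/....] X move#2: (1,0):+0/XXOO/X...*, (1,1):+0/XXOO/.X.., (1,2):+0/XXOO/..X., (1,3):+0/XXOO/...X
[XXOO/X...] O move#3: (1,1):+0/XXOO/XO..*, (1,2):+0/XXOO/X.O., (1,3):+0/XXOO/X..O
[XXOO/XO..] X move#4: (1,2):+0/XXOO/XOX.*, (1,3):+0/XXOO/XO.X
[XXOO/XOX.] O move#5: (1,3):+0/XXOO/XOXO*
[XXOO/XOXO] end (terminal +0, X#6); searched XX.O/.... to 5

O winning at [XX.O/....]: False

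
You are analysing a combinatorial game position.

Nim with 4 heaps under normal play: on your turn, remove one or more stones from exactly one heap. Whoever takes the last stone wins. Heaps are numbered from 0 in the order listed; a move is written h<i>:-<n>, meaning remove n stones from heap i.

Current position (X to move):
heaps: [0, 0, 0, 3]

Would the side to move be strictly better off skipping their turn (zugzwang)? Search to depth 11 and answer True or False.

zugzwang((0,0,0,3), X) = False

ply 1, X at (0,0,0,3) | h3:-1=-1→(0,0,0,2); h3:-2=-1→(0,0,0,1); h3:-3=+1→(0,0,0,0)*
ply 2: (0,0,0,0) is terminal -1 (O); from (0,0,0,3) depth 11
suppose X passes — search the same position with O to move:
pass> ply 1, O at (0,0,0,3) | h3:-1=-1→(0,0,0,2); h3:-2=-1→(0,0,0,1); h3:-3=+1→(0,0,0,0)*
pass> ply 2: (0,0,0,0) is terminal -1 (X); from (0,0,0,3) depth 11
for X: play +1, pass -1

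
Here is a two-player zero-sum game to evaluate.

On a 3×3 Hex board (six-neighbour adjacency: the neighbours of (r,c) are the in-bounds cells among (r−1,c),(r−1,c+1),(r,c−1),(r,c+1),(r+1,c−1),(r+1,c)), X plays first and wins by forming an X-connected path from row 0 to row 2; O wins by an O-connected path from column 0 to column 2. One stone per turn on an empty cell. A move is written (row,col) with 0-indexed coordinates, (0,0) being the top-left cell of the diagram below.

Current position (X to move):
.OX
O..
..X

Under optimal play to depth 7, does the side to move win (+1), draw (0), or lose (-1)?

[.OX/O../..X] X move#1: (0,0):+1/XOX/O../..X*, (1,1):+1/.OX/OX./..X, (1,2):+1/.OX/O.X/..X, (2,0):+1/.OX/O../X.X, (2,1):+1/.OX/O../.XX
[XOX/O../..X] O move#2: (1,1):-1/XOX/OO./..X*, (1,2):-1/XOX/O.O/..X, (2,0):-1/XOX/O../O.X, (2,1):-1/XOX/O../.OX
[XOX/OO./..X] X move#3: (1,2):+1/XOX/OOX/..X*, (2,0):-1/XOX/OO./X.X, (2,1):-1/XOX/OO./.XX
[XOX/OOX/..X] end (terminal -1, O#4); searched .OX/O../..X to 7

value(.OX/O../..X, X) = +1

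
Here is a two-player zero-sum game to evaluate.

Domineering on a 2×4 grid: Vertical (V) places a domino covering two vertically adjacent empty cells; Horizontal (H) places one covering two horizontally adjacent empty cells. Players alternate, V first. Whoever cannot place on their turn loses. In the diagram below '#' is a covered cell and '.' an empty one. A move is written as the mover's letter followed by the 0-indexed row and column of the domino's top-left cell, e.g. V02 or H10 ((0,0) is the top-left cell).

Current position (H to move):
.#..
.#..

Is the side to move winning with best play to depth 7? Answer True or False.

H winning at [.#../.#..]: True

p1 H@[.#../.#..]: H02[.###/.#..]+1* H12[.#../.###]+1
p2 V@[.###/.#..]: V00[####/##..]-1*
p3 H@[####/##..]: H12[####/####]+1*
p4 V@[####/####] terminal -1; root [.#../.#..] d7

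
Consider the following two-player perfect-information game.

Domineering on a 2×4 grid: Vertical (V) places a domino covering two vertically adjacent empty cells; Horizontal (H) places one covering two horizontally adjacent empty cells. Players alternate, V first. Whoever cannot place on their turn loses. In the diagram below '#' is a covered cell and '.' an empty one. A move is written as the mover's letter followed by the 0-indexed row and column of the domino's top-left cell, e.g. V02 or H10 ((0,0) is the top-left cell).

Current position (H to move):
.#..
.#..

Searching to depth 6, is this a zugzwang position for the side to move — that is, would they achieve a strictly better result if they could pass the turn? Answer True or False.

p1 H@[.#../.#..]: H02[.###/.#..]+1* H12[.#../.###]+1
p2 V@[.###/.#..]: V00[####/##..]-1*
p3 H@[####/##..]: H12[####/####]+1*
p4 V@[####/####] terminal -1; root [.#../.#..] d6
if H skipped the turn, V would face:
~ p1 V@[.#../.#..]: V00[##../##..]-1 V02[.##./.##.]+1* V03[.#.#/.#.#]+1
~ p2 H@[.##./.##.] terminal -1; root [.#../.#..] d6
compare (H): move=+1 vs pass=-1

zugzwang(.#../.#.., H) = False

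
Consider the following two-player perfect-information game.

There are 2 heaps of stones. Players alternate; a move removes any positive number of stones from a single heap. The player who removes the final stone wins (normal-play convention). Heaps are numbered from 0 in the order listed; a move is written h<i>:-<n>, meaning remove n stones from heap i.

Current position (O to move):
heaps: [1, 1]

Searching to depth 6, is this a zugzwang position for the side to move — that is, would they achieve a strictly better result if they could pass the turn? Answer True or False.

ply 1, O at (1,1) | h0:-1=-1→(0,1)*; h1:-1=-1→(1,0)
ply 2, X at (0,1) | h1:-1=+1→(0,0)*
ply 3: (0,0) is terminal -1 (O); from (1,1) depth 6
pass branch (X moves first from the same position):
  | ply 1, X at (1,1) | h0:-1=-1→(0,1)*; h1:-1=-1→(1,0)
  | ply 2, O at (0,1) | h1:-1=+1→(0,0)*
  | ply 3: (0,0) is terminal -1 (X); from (1,1) depth 6
O moving scores -1; O passing scores +1

zugzwang((1,1), O) = True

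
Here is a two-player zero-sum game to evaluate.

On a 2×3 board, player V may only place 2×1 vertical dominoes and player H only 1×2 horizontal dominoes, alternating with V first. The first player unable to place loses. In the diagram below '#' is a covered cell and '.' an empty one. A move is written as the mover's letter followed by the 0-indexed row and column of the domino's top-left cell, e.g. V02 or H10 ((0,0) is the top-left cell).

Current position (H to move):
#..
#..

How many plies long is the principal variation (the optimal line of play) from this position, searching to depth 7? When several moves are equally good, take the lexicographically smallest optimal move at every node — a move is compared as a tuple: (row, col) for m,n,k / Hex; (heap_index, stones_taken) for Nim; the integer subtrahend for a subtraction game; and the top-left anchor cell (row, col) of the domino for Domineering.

PV length from [#../#..]: 1 ply

ply 1, H at #../#.. | H01=+1→###/#..*; H11=+1→#../###
ply 2: ###/#.. is terminal -1 (V); from #../#.. depth 7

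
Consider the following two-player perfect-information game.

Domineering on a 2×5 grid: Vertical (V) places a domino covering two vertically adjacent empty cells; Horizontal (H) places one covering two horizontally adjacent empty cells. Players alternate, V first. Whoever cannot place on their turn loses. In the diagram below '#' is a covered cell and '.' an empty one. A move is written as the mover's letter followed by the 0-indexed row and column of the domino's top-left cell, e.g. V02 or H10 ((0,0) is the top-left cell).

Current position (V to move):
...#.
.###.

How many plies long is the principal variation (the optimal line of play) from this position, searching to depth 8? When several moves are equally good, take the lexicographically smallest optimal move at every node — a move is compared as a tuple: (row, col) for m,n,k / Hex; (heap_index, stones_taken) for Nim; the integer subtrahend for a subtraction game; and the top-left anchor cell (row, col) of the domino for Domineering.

PV length from [...#./.###.]: 3 plies

p1 V@[...#./.###.]: V00[#..#./####.]+1* V04[...##/.####]-1
p2 H@[#..#./####.]: H01[####./####.]-1*
p3 V@[####./####.]: V04[#####/#####]+1*
p4 H@[#####/#####] terminal -1; root [...#./.###.] d8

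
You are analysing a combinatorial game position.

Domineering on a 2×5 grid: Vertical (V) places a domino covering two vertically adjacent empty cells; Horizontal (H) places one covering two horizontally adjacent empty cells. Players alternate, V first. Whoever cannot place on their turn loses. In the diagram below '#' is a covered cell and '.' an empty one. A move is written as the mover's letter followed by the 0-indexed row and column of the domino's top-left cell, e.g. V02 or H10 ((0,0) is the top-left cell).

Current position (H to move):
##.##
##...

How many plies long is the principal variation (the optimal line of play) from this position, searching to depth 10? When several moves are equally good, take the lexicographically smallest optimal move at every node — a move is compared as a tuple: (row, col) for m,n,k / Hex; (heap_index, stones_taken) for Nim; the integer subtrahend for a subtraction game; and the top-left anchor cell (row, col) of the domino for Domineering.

[##.##/##...] H move#1: H12:+1/##.##/####.*, H13:-1/##.##/##.##
[##.##/####.] end (terminal -1, V#2); searched ##.##/##... to 10

PV length from [##.##/##...]: 1 ply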